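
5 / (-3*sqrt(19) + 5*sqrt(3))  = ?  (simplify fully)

(-15*sqrt(19) - 25*sqrt(3))/96

Multiply numerator and denominator by 5*sqrt(3) + 3*sqrt(19).
Denominator becomes -96; numerator becomes 25*sqrt(3) + 15*sqrt(19).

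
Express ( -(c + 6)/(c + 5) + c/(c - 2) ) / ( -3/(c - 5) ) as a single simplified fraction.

(-c**2 - 7*c + 60)/(3*c**2 + 9*c - 30)

Numerator: -(c + 6)/(c + 5) + c/(c - 2) = (c + 12)/(c**2 + 3*c - 10)
Denominator: -3/(c - 5) = -3/(c - 5)
Divide: ((c + 12)/(c**2 + 3*c - 10)) · (-c/3 + 5/3) = (-c**2 - 7*c + 60)/(3*c**2 + 9*c - 30)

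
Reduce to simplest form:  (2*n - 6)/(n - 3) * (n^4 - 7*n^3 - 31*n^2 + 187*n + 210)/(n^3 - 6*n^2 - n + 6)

(2*n^2 - 4*n - 70)/(n - 1)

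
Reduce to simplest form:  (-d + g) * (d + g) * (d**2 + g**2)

Pair the conjugate factors: (g+d)(g-d) = -d**2 + g**2, then repeat with the next factor.

-d**4 + g**4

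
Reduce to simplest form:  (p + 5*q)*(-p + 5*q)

(5*q)**2 - (p)**2 = -p**2 + 25*q**2.

-p**2 + 25*q**2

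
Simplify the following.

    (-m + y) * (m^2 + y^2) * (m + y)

(y+m)(y-m) = -m^2 + y^2; continue pairing.

-m^4 + y^4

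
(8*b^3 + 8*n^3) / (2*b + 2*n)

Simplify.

Factor as (a+b)(a^2-ab+b^2) with a=(2*b), b=(2*n).

4*b^2 - 4*b*n + 4*n^2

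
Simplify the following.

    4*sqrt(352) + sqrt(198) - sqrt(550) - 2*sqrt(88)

4*sqrt(352) = 16*sqrt(22); sqrt(198) = 3*sqrt(22); sqrt(550) = 5*sqrt(22); 2*sqrt(88) = 4*sqrt(22)
Combine: (16 + 3 - 5 - 4)·sqrt(22) = 10*sqrt(22)

10*sqrt(22)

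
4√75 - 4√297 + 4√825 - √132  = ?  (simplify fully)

6*√33 + 20*√3

4√75 = 20*√3; 4√297 = 12*√33; 4√825 = 20*√33; √132 = 2*√33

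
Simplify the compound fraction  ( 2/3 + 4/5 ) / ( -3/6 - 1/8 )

Numerator: 2/3 + 4/5 = 22/15
Denominator: -3/6 - 1/8 = -5/8
Divide: (22/15) · (-8/5) = -176/75

-176/75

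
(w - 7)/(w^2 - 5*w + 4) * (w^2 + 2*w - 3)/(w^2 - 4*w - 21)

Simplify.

1/(w - 4)

Factor: w^2 - 5*w + 4 = (w - 1)*(w - 4);  w^2 + 2*w - 3 = (w + 3)*(w - 1);  w^2 - 4*w - 21 = (w - 7)*(w + 3)
Cancel the common factors (w - 1), (w - 7), (w + 3).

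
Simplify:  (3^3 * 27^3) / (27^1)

3^3 = 3^3; 27^3 = 3^9; 27^1 = 3^3
Combine exponents: 3^9

3^9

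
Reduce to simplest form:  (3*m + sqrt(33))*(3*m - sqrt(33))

Product of conjugates: (P+Q)(P-Q) = P^2 - Q^2.

9*m^2 - 33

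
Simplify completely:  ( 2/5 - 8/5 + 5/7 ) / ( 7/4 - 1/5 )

-68/217

Numerator: 2/5 - 8/5 + 5/7 = -17/35
Denominator: 7/4 - 1/5 = 31/20
Divide: (-17/35) · (20/31) = -68/217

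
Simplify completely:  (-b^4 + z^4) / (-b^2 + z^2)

b^2 + z^2

-b^4 + z^4 factors as (-b + z)*(b + z)*(b^2 + z^2).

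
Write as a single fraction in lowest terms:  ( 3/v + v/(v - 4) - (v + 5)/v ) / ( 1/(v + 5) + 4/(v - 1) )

Numerator: 3/v + v/(v - 4) - (v + 5)/v = (2*v + 8)/(v² - 4*v)
Denominator: 1/(v + 5) + 4/(v - 1) = (5*v + 19)/(v² + 4*v - 5)
Divide: ((2*v + 8)/(v² - 4*v)) · ((v² + 4*v - 5)/(5*v + 19)) = (2*v³ + 16*v² + 22*v - 40)/(5*v³ - v² - 76*v)

(2*v³ + 16*v² + 22*v - 40)/(5*v³ - v² - 76*v)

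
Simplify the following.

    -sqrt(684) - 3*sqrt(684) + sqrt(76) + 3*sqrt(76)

sqrt(684) = 6*sqrt(19); 3*sqrt(684) = 18*sqrt(19); sqrt(76) = 2*sqrt(19); 3*sqrt(76) = 6*sqrt(19)
Combine: (-6 - 18 + 2 + 6)·sqrt(19) = -16*sqrt(19)

-16*sqrt(19)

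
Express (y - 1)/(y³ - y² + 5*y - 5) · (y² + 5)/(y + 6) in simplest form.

1/(y + 6)

Factor: y³ - y² + 5*y - 5 = (y - 1)·(y² + 5)
Cancel the common factors (y² + 5), (y - 1).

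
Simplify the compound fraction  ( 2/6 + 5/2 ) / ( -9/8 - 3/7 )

-476/261

Numerator: 2/6 + 5/2 = 17/6
Denominator: -9/8 - 3/7 = -87/56
Divide: (17/6) · (-56/87) = -476/261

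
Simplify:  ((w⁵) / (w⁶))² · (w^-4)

w^(-6)

Inside the bracket: (w^-1)
Raise to the power 2: (w^-2)
Multiply by (w^-4): add exponents.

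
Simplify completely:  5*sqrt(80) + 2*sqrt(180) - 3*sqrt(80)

20*sqrt(5)

5*sqrt(80) = 20*sqrt(5); 2*sqrt(180) = 12*sqrt(5); 3*sqrt(80) = 12*sqrt(5)
Combine: (20 + 12 - 12)·sqrt(5) = 20*sqrt(5)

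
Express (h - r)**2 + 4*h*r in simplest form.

(h + r)**2

Expanding gives h**2 + 2*h*r + r**2, a perfect square.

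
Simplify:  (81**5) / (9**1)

81**5 = 3**20; 9**1 = 3**2
Combine exponents: 3**18

3**18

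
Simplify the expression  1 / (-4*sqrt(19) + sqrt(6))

Multiply numerator and denominator by sqrt(6) + 4*sqrt(19).
Denominator becomes -298; numerator becomes sqrt(6) + 4*sqrt(19).

(-4*sqrt(19) - sqrt(6))/298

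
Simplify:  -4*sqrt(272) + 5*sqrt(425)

4*sqrt(272) = 16*sqrt(17); 5*sqrt(425) = 25*sqrt(17)
Combine: (-16 + 25)·sqrt(17) = 9*sqrt(17)

9*sqrt(17)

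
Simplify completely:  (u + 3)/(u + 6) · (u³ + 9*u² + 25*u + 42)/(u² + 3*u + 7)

Factor: u³ + 9*u² + 25*u + 42 = (u + 6)·(u² + 3*u + 7)
Cancel the common factors (u² + 3*u + 7), (u + 6).

u + 3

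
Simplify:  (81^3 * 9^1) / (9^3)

3^8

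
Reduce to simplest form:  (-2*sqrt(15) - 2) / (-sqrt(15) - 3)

(-2*sqrt(15) + 12)/3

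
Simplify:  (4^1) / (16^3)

4^1 = 2^2; 16^3 = 2^12
Combine exponents: 2^(-10)

2^(-10)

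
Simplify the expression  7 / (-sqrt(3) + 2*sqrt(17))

Multiply numerator and denominator by sqrt(3) + 2*sqrt(17).
Denominator becomes 65; numerator becomes 7*sqrt(3) + 14*sqrt(17).

(7*sqrt(3) + 14*sqrt(17))/65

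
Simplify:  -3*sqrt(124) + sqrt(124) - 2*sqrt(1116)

3*sqrt(124) = 6*sqrt(31); sqrt(124) = 2*sqrt(31); 2*sqrt(1116) = 12*sqrt(31)
Combine: (-6 + 2 - 12)·sqrt(31) = -16*sqrt(31)

-16*sqrt(31)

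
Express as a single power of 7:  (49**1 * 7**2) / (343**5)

49**1 = 7**2; 7**2 = 7**2; 343**5 = 7**15
Combine exponents: 7**(-11)

7**(-11)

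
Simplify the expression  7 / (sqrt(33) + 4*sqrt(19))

(-7*sqrt(33) + 28*sqrt(19))/271

Multiply numerator and denominator by -4*sqrt(19) + sqrt(33).
Denominator becomes -271; numerator becomes -28*sqrt(19) + 7*sqrt(33).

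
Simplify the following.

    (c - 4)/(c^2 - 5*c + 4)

Factor: c^2 - 5*c + 4 = (c - 1)*(c - 4)
Cancel the common factor (c - 4).

1/(c - 1)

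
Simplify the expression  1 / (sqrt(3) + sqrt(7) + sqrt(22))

Group as (sqrt(7) + sqrt(22)) + sqrt(3); multiply by (sqrt(7) + sqrt(22)) - sqrt(3), then rationalise the remaining surd.

(-9*sqrt(7) - 13*sqrt(3) + sqrt(462) + 6*sqrt(22))/30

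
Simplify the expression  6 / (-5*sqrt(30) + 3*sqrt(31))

Multiply numerator and denominator by 3*sqrt(31) + 5*sqrt(30).
Denominator becomes -471; numerator becomes 18*sqrt(31) + 30*sqrt(30).

(-10*sqrt(30) - 6*sqrt(31))/157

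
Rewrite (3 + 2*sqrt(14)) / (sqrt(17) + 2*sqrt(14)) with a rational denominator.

(-2*sqrt(238) - 3*sqrt(17) + 6*sqrt(14) + 56)/39

Multiply numerator and denominator by -sqrt(17) + 2*sqrt(14).
Denominator becomes 39; numerator becomes -2*sqrt(238) - 3*sqrt(17) + 6*sqrt(14) + 56.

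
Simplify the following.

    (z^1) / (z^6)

Quotient: (z^-5)

z^(-5)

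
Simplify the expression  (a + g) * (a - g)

a^2 - g^2

Telescope via difference of squares: (a+g)(a-g) = a^2 - g^2.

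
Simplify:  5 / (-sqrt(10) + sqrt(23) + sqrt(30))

Group as (sqrt(23) + sqrt(30)) - sqrt(10); multiply by (sqrt(23) + sqrt(30)) + sqrt(10), then rationalise the remaining surd.

(-215*sqrt(10) + 15*sqrt(30) + 85*sqrt(23) + 100*sqrt(69))/911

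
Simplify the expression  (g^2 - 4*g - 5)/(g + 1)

g - 5

Factor: g^2 - 4*g - 5 = (g + 1)*(g - 5)
Cancel the common factor (g + 1).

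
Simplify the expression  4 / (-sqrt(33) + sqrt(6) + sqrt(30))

Group as (sqrt(6) + sqrt(30)) - sqrt(33); multiply by (sqrt(6) + sqrt(30)) + sqrt(33), then rationalise the remaining surd.

(-4*sqrt(33) + 12*sqrt(30) + 76*sqrt(6) + 16*sqrt(165))/237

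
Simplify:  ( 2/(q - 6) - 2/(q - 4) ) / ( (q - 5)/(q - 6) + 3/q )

4*q/(q³ - 6*q² - 10*q + 72)

Numerator: 2/(q - 6) - 2/(q - 4) = 4/(q² - 10*q + 24)
Denominator: (q - 5)/(q - 6) + 3/q = (q² - 2*q - 18)/(q² - 6*q)
Divide: (4/(q² - 10*q + 24)) · ((q² - 6*q)/(q² - 2*q - 18)) = 4*q/(q³ - 6*q² - 10*q + 72)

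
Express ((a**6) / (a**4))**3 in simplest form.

Inside the bracket: a**2
Raise to the power 3: a**6

a**6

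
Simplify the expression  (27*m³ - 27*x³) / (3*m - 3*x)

(3*m)^3 - (3*x)^3 = (3*m - 3*x)(9*m² + 9*m*x + 9*x²).

9*m² + 9*m*x + 9*x²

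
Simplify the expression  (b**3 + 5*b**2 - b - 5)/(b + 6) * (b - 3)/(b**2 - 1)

(b**2 + 2*b - 15)/(b + 6)

Factor: b**3 + 5*b**2 - b - 5 = (b + 5)*(b + 1)*(b - 1);  b**2 - 1 = (b - 1)*(b + 1)
Cancel the common factors (b + 1), (b - 1).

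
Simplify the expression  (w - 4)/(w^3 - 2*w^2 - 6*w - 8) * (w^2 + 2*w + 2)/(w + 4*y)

1/(w + 4*y)

Factor: w^3 - 2*w^2 - 6*w - 8 = (w^2 + 2*w + 2)*(w - 4)
Cancel the common factors (w^2 + 2*w + 2), (w - 4).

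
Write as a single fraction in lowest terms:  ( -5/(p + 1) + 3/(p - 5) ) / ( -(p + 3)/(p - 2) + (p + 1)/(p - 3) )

Numerator: -5/(p + 1) + 3/(p - 5) = (-2*p + 28)/(p² - 4*p - 5)
Denominator: -(p + 3)/(p - 2) + (p + 1)/(p - 3) = (-p + 7)/(p² - 5*p + 6)
Divide: ((-2*p + 28)/(p² - 4*p - 5)) · ((p² - 5*p + 6)/(-p + 7)) = (2*p³ - 38*p² + 152*p - 168)/(p³ - 11*p² + 23*p + 35)

(2*p³ - 38*p² + 152*p - 168)/(p³ - 11*p² + 23*p + 35)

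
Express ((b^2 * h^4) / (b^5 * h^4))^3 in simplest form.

b^(-9)

Inside the bracket: (b^-3)
Raise to the power 3: (b^-9)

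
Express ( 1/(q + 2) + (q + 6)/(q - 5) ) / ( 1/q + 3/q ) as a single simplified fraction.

Numerator: 1/(q + 2) + (q + 6)/(q - 5) = (q² + 9*q + 7)/(q² - 3*q - 10)
Denominator: 1/q + 3/q = 4/q
Divide: ((q² + 9*q + 7)/(q² - 3*q - 10)) · (q/4) = (q³ + 9*q² + 7*q)/(4*q² - 12*q - 40)

(q³ + 9*q² + 7*q)/(4*q² - 12*q - 40)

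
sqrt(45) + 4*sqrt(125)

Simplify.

sqrt(45) = 3*sqrt(5); 4*sqrt(125) = 20*sqrt(5)
Combine: (3 + 20)·sqrt(5) = 23*sqrt(5)

23*sqrt(5)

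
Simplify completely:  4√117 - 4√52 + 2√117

10*√13

4√117 = 12*√13; 4√52 = 8*√13; 2√117 = 6*√13
Combine: (12 - 8 + 6)·√13 = 10*√13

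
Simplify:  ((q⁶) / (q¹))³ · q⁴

Inside the bracket: q⁵
Raise to the power 3: q^15
Multiply by q⁴: add exponents.

q^19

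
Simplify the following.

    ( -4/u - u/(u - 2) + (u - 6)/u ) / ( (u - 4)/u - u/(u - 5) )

(12*u^2 - 80*u + 100)/(9*u^2 - 38*u + 40)

Numerator: -4/u - u/(u - 2) + (u - 6)/u = (-12*u + 20)/(u^2 - 2*u)
Denominator: (u - 4)/u - u/(u - 5) = (-9*u + 20)/(u^2 - 5*u)
Divide: ((-12*u + 20)/(u^2 - 2*u)) · ((u^2 - 5*u)/(-9*u + 20)) = (12*u^2 - 80*u + 100)/(9*u^2 - 38*u + 40)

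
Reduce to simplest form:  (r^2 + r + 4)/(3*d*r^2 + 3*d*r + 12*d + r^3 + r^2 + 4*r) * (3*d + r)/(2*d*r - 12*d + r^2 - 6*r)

1/(2*d*r - 12*d + r^2 - 6*r)

Factor: 3*d*r^2 + 3*d*r + 12*d + r^3 + r^2 + 4*r = (3*d + r)*(r^2 + r + 4);  2*d*r - 12*d + r^2 - 6*r = (r - 6)*(2*d + r)
Cancel the common factors (r^2 + r + 4), (3*d + r).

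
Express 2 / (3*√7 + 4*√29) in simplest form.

(-6*√7 + 8*√29)/401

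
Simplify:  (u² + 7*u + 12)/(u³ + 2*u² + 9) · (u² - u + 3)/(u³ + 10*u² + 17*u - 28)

Factor: u² + 7*u + 12 = (u + 4)·(u + 3);  u³ + 2*u² + 9 = (u + 3)·(u² - u + 3);  u³ + 10*u² + 17*u - 28 = (u + 4)·(u - 1)·(u + 7)
Cancel the common factors (u² - u + 3), (u + 4), (u + 3).

1/(u² + 6*u - 7)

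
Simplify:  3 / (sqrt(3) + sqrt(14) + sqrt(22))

Group as (sqrt(3) + sqrt(14)) + sqrt(22); multiply by (sqrt(3) + sqrt(14)) - sqrt(22), then rationalise the remaining surd.

(-12*sqrt(231) - 15*sqrt(22) + 33*sqrt(14) + 99*sqrt(3))/143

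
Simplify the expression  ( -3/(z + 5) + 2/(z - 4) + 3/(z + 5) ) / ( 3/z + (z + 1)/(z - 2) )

Numerator: -3/(z + 5) + 2/(z - 4) + 3/(z + 5) = 2/(z - 4)
Denominator: 3/z + (z + 1)/(z - 2) = (z^2 + 4*z - 6)/(z^2 - 2*z)
Divide: (2/(z - 4)) · ((z^2 - 2*z)/(z^2 + 4*z - 6)) = (2*z^2 - 4*z)/(z^3 - 22*z + 24)

(2*z^2 - 4*z)/(z^3 - 22*z + 24)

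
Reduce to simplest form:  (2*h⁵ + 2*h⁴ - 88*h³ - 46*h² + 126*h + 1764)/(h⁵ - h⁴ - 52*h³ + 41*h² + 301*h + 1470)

(2*h - 6)/(h - 5)

Factor: 2*h⁵ + 2*h⁴ - 88*h³ - 46*h² + 126*h + 1764 = 2·(h + 7)·(h - 6)·(h² + 3*h + 7)·(h - 3);  h⁵ - h⁴ - 52*h³ + 41*h² + 301*h + 1470 = (h - 6)·(h² + 3*h + 7)·(h - 5)·(h + 7)
Cancel the common factors (h² + 3*h + 7), (h - 6), (h + 7).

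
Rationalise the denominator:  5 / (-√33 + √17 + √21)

(-25*√33 + 145*√21 + 185*√17 + 30*√1309)/1403

Group as (√17 + √21) - √33; multiply by (√17 + √21) + √33, then rationalise the remaining surd.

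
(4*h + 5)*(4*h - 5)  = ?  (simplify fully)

Product of conjugates: (P+Q)(P-Q) = P**2 - Q**2.

16*h**2 - 25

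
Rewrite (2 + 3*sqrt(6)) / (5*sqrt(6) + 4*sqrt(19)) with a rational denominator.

(-45 - 5*sqrt(6) + 4*sqrt(19) + 6*sqrt(114))/77

Multiply numerator and denominator by -4*sqrt(19) + 5*sqrt(6).
Denominator becomes -154; numerator becomes -12*sqrt(114) - 8*sqrt(19) + 10*sqrt(6) + 90.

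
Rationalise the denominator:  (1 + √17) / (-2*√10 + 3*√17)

Multiply numerator and denominator by 2*√10 + 3*√17.
Denominator becomes 113; numerator becomes 2*√10 + 3*√17 + 2*√170 + 51.

(2*√10 + 3*√17 + 2*√170 + 51)/113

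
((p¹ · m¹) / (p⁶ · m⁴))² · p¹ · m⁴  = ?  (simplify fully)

1/(m²*p⁹)

Inside the bracket: (p^-5) · (m^-3)
Raise to the power 2: (p^-10) · (m^-6)
Multiply by p¹ · m⁴: add exponents.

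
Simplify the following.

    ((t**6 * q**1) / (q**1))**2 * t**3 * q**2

Inside the bracket: t**6
Raise to the power 2: t**12
Multiply by t**3 * q**2: add exponents.

q**2*t**15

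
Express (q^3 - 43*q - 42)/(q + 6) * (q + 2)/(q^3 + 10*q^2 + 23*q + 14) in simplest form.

(q - 7)/(q + 7)

Factor: q^3 - 43*q - 42 = (q + 1)*(q - 7)*(q + 6);  q^3 + 10*q^2 + 23*q + 14 = (q + 2)*(q + 1)*(q + 7)
Cancel the common factors (q + 6), (q + 2), (q + 1).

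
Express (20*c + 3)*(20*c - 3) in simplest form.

Difference of squares with P = 20*c, Q = 3.

400*c**2 - 9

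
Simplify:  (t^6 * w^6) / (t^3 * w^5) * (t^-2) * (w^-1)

t

Quotient: t^3 * w^1
Multiply by (t^-2) * (w^-1): add exponents.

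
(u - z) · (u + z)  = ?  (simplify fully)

(u+z)(u-z) = u² - z².

u² - z²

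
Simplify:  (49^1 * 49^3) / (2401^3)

7^(-4)

49^1 = 7^2; 49^3 = 7^6; 2401^3 = 7^12
Combine exponents: 7^(-4)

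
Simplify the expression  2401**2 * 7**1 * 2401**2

7**17

2401**2 = 7**8; 7**1 = 7**1; 2401**2 = 7**8
Combine exponents: 7**17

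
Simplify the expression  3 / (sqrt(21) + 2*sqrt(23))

Multiply numerator and denominator by -sqrt(21) + 2*sqrt(23).
Denominator becomes 71; numerator becomes -3*sqrt(21) + 6*sqrt(23).

(-3*sqrt(21) + 6*sqrt(23))/71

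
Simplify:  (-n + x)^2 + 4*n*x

(n + x)^2

After expansion: n^2 + 2*n*x + x^2 — a perfect-square trinomial.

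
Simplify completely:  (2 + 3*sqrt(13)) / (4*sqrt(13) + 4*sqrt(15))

(-39 - 2*sqrt(13) + 2*sqrt(15) + 3*sqrt(195))/8

Multiply numerator and denominator by -4*sqrt(15) + 4*sqrt(13).
Denominator becomes -32; numerator becomes -12*sqrt(195) - 8*sqrt(15) + 8*sqrt(13) + 156.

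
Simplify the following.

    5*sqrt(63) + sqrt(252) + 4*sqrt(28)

5*sqrt(63) = 15*sqrt(7); sqrt(252) = 6*sqrt(7); 4*sqrt(28) = 8*sqrt(7)
Combine: (15 + 6 + 8)·sqrt(7) = 29*sqrt(7)

29*sqrt(7)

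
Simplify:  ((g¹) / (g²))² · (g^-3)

Inside the bracket: (g^-1)
Raise to the power 2: (g^-2)
Multiply by (g^-3): add exponents.

g^(-5)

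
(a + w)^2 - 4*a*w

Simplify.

(a - w)^2

Expanding gives a^2 - 2*a*w + w^2, a perfect square.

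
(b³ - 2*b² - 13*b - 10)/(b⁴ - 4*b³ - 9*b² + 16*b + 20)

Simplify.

Factor: b³ - 2*b² - 13*b - 10 = (b + 1)·(b + 2)·(b - 5);  b⁴ - 4*b³ - 9*b² + 16*b + 20 = (b - 2)·(b + 1)·(b - 5)·(b + 2)
Cancel the common factors (b + 2), (b + 1), (b - 5).

1/(b - 2)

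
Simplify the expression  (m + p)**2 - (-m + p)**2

4*m*p

Write as f(p,m) - f(p,-m) and expand.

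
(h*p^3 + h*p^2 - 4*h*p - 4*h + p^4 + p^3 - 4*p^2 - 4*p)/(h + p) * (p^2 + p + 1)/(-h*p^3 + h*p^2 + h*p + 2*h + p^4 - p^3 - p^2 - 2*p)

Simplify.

Factor: h*p^3 + h*p^2 - 4*h*p - 4*h + p^4 + p^3 - 4*p^2 - 4*p = (p + 1)*(h + p)*(p + 2)*(p - 2);  -h*p^3 + h*p^2 + h*p + 2*h + p^4 - p^3 - p^2 - 2*p = (-h + p)*(p - 2)*(p^2 + p + 1)
Cancel the common factors (p^2 + p + 1), (p - 2), (h + p).

(p^2 + 3*p + 2)/(-h + p)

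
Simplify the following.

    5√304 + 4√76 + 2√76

32*√19

5√304 = 20*√19; 4√76 = 8*√19; 2√76 = 4*√19
Combine: (20 + 8 + 4)·√19 = 32*√19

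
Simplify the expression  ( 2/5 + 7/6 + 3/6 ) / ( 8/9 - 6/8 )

372/25

Numerator: 2/5 + 7/6 + 3/6 = 31/15
Denominator: 8/9 - 6/8 = 5/36
Divide: (31/15) · (36/5) = 372/25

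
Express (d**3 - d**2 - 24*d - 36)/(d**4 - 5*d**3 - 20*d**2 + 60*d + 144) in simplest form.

1/(d - 4)

Factor: d**3 - d**2 - 24*d - 36 = (d + 3)*(d + 2)*(d - 6);  d**4 - 5*d**3 - 20*d**2 + 60*d + 144 = (d - 4)*(d + 2)*(d + 3)*(d - 6)
Cancel the common factors (d + 2), (d - 6), (d + 3).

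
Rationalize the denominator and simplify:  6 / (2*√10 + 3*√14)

Multiply numerator and denominator by -3*√14 + 2*√10.
Denominator becomes -86; numerator becomes -18*√14 + 12*√10.

(-6*√10 + 9*√14)/43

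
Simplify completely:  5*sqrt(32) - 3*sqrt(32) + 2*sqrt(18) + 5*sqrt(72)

44*sqrt(2)

5*sqrt(32) = 20*sqrt(2); 3*sqrt(32) = 12*sqrt(2); 2*sqrt(18) = 6*sqrt(2); 5*sqrt(72) = 30*sqrt(2)
Combine: (20 - 12 + 6 + 30)·sqrt(2) = 44*sqrt(2)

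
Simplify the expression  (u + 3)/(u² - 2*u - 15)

1/(u - 5)

Factor: u² - 2*u - 15 = (u - 5)·(u + 3)
Cancel the common factor (u + 3).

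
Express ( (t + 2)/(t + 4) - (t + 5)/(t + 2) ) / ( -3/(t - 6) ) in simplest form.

(5*t**2 - 14*t - 96)/(3*t**2 + 18*t + 24)

Numerator: (t + 2)/(t + 4) - (t + 5)/(t + 2) = (-5*t - 16)/(t**2 + 6*t + 8)
Denominator: -3/(t - 6) = -3/(t - 6)
Divide: ((-5*t - 16)/(t**2 + 6*t + 8)) · (-t/3 + 2) = (5*t**2 - 14*t - 96)/(3*t**2 + 18*t + 24)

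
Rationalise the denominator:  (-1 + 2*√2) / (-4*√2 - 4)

(-5 + 3*√2)/4

Multiply numerator and denominator by -4 + 4*√2.
Denominator becomes -16; numerator becomes -12*√2 + 20.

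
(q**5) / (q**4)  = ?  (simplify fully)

q

Quotient: q**1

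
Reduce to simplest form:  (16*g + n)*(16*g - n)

256*g**2 - n**2

Product of conjugates: (P+Q)(P-Q) = P**2 - Q**2.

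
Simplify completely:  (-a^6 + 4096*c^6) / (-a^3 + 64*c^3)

-a^6 + 4096*c^6 factors as -(a - 4*c)*(a + 4*c)*(a^2 - 4*a*c + 16*c^2)*(a^2 + 4*a*c + 16*c^2).

a^3 + 64*c^3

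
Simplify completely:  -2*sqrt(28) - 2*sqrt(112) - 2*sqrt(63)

2*sqrt(28) = 4*sqrt(7); 2*sqrt(112) = 8*sqrt(7); 2*sqrt(63) = 6*sqrt(7)
Combine: (-4 - 8 - 6)·sqrt(7) = -18*sqrt(7)

-18*sqrt(7)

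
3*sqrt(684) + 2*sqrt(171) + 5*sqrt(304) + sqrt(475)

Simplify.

3*sqrt(684) = 18*sqrt(19); 2*sqrt(171) = 6*sqrt(19); 5*sqrt(304) = 20*sqrt(19); sqrt(475) = 5*sqrt(19)
Combine: (18 + 6 + 20 + 5)·sqrt(19) = 49*sqrt(19)

49*sqrt(19)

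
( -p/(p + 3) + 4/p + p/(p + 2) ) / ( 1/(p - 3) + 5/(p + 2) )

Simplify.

Numerator: -p/(p + 3) + 4/p + p/(p + 2) = (5*p² + 20*p + 24)/(p³ + 5*p² + 6*p)
Denominator: 1/(p - 3) + 5/(p + 2) = (6*p - 13)/(p² - p - 6)
Divide: ((5*p² + 20*p + 24)/(p³ + 5*p² + 6*p)) · ((p² - p - 6)/(6*p - 13)) = (5*p³ + 5*p² - 36*p - 72)/(6*p³ + 5*p² - 39*p)

(5*p³ + 5*p² - 36*p - 72)/(6*p³ + 5*p² - 39*p)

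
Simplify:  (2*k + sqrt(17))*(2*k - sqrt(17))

4*k^2 - 17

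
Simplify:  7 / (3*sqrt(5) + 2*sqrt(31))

(-21*sqrt(5) + 14*sqrt(31))/79

Multiply numerator and denominator by -3*sqrt(5) + 2*sqrt(31).
Denominator becomes 79; numerator becomes -21*sqrt(5) + 14*sqrt(31).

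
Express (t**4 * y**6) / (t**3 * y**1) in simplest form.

Quotient: t**1 * y**5

t*y**5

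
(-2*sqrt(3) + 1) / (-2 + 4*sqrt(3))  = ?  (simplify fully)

-1/2

Multiply numerator and denominator by -4*sqrt(3) - 2.
Denominator becomes -44; numerator becomes 22.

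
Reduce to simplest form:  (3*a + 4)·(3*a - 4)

9*a² - 16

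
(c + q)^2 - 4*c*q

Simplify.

Expand the square and combine the 4*c*q term.

(c - q)^2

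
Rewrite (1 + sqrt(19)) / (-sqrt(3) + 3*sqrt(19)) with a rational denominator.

(sqrt(3) + sqrt(57) + 3*sqrt(19) + 57)/168

Multiply numerator and denominator by sqrt(3) + 3*sqrt(19).
Denominator becomes 168; numerator becomes sqrt(3) + sqrt(57) + 3*sqrt(19) + 57.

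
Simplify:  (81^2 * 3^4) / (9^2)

3^8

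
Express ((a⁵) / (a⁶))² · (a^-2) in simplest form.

a^(-4)

Inside the bracket: (a^-1)
Raise to the power 2: (a^-2)
Multiply by (a^-2): add exponents.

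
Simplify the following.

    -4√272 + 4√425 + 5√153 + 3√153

28*√17

4√272 = 16*√17; 4√425 = 20*√17; 5√153 = 15*√17; 3√153 = 9*√17
Combine: (-16 + 20 + 15 + 9)·√17 = 28*√17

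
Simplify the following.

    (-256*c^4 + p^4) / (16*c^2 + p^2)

Difference of fourth powers: factor out (16*c^2 + p^2).

-16*c^2 + p^2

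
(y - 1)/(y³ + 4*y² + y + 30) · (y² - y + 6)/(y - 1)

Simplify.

1/(y + 5)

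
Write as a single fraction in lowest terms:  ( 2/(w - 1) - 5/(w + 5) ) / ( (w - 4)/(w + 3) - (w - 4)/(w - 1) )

Numerator: 2/(w - 1) - 5/(w + 5) = (-3*w + 15)/(w**2 + 4*w - 5)
Denominator: (w - 4)/(w + 3) - (w - 4)/(w - 1) = (-4*w + 16)/(w**2 + 2*w - 3)
Divide: ((-3*w + 15)/(w**2 + 4*w - 5)) · ((w**2 + 2*w - 3)/(-4*w + 16)) = (3*w**2 - 6*w - 45)/(4*w**2 + 4*w - 80)

(3*w**2 - 6*w - 45)/(4*w**2 + 4*w - 80)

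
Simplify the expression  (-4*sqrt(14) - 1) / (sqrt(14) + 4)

(-15*sqrt(14) + 52)/2

Multiply numerator and denominator by -sqrt(14) + 4.
Denominator becomes 2; numerator becomes -15*sqrt(14) + 52.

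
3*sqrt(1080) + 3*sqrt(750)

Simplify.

3*sqrt(1080) = 18*sqrt(30); 3*sqrt(750) = 15*sqrt(30)
Combine: (18 + 15)·sqrt(30) = 33*sqrt(30)

33*sqrt(30)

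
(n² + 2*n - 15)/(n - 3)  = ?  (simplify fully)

n + 5

Factor: n² + 2*n - 15 = (n - 3)·(n + 5)
Cancel the common factor (n - 3).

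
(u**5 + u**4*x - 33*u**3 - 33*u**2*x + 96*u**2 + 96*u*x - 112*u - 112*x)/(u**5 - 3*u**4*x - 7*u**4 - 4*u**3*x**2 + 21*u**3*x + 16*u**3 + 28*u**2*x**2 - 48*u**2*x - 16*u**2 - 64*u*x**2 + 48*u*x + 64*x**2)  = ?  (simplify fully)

(-u - 7)/(-u + 4*x)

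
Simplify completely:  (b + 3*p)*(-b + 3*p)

Product of conjugates: (P+Q)(P-Q) = P^2 - Q^2.

-b^2 + 9*p^2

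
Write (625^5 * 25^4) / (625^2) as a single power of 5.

5^20

625^5 = 5^20; 25^4 = 5^8; 625^2 = 5^8
Combine exponents: 5^20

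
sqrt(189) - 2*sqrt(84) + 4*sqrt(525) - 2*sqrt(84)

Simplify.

15*sqrt(21)

sqrt(189) = 3*sqrt(21); 2*sqrt(84) = 4*sqrt(21); 4*sqrt(525) = 20*sqrt(21); 2*sqrt(84) = 4*sqrt(21)
Combine: (3 - 4 + 20 - 4)·sqrt(21) = 15*sqrt(21)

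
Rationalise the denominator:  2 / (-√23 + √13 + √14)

(-2*√23 + 11*√14 + 12*√13 + √4186)/178

Group as (√13 + √14) - √23; multiply by (√13 + √14) + √23, then rationalise the remaining surd.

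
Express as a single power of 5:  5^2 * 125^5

5^17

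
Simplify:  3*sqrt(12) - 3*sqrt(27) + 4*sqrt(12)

3*sqrt(12) = 6*sqrt(3); 3*sqrt(27) = 9*sqrt(3); 4*sqrt(12) = 8*sqrt(3)
Combine: (6 - 9 + 8)·sqrt(3) = 5*sqrt(3)

5*sqrt(3)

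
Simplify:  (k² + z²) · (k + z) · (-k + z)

-k⁴ + z⁴

Telescope via difference of squares: (z+k)(z-k) = -k² + z², then repeat with the next factor.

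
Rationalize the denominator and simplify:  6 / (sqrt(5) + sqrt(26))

Multiply numerator and denominator by -sqrt(5) + sqrt(26).
Denominator becomes 21; numerator becomes -6*sqrt(5) + 6*sqrt(26).

(-2*sqrt(5) + 2*sqrt(26))/7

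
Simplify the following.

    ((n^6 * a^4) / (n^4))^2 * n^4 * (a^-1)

Inside the bracket: n^2 * a^4
Raise to the power 2: n^4 * a^8
Multiply by n^4 * (a^-1): add exponents.

a^7*n^8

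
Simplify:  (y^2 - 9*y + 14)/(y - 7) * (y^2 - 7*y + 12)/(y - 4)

y^2 - 5*y + 6

Factor: y^2 - 9*y + 14 = (y - 2)*(y - 7);  y^2 - 7*y + 12 = (y - 4)*(y - 3)
Cancel the common factors (y - 4), (y - 7).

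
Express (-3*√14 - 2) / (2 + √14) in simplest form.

Multiply numerator and denominator by -√14 + 2.
Denominator becomes -10; numerator becomes -4*√14 + 38.

(-19 + 2*√14)/5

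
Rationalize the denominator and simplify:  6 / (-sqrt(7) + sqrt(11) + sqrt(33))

Group as (sqrt(11) + sqrt(33)) - sqrt(7); multiply by (sqrt(11) + sqrt(33)) + sqrt(7), then rationalise the remaining surd.

(-222*sqrt(7) - 90*sqrt(33) + 174*sqrt(11) + 132*sqrt(21))/83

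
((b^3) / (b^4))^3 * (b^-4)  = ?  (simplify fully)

b^(-7)

Inside the bracket: (b^-1)
Raise to the power 3: (b^-3)
Multiply by (b^-4): add exponents.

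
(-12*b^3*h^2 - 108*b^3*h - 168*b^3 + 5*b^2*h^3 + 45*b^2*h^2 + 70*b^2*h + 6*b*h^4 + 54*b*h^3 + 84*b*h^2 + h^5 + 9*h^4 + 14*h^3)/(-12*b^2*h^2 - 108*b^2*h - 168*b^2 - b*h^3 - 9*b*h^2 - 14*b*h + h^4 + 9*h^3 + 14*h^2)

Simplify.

Factor: -12*b^3*h^2 - 108*b^3*h - 168*b^3 + 5*b^2*h^3 + 45*b^2*h^2 + 70*b^2*h + 6*b*h^4 + 54*b*h^3 + 84*b*h^2 + h^5 + 9*h^4 + 14*h^3 = (-b + h)*(h + 7)*(3*b + h)*(4*b + h)*(h + 2);  -12*b^2*h^2 - 108*b^2*h - 168*b^2 - b*h^3 - 9*b*h^2 - 14*b*h + h^4 + 9*h^3 + 14*h^2 = (3*b + h)*(-4*b + h)*(h + 7)*(h + 2)
Cancel the common factors (3*b + h), (h + 2), (h + 7).

(4*b^2 - 3*b*h - h^2)/(4*b - h)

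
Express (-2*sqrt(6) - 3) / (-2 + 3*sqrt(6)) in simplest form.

Multiply numerator and denominator by -3*sqrt(6) - 2.
Denominator becomes -50; numerator becomes 13*sqrt(6) + 42.

(-42 - 13*sqrt(6))/50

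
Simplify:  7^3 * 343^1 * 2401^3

7^3 = 7^3; 343^1 = 7^3; 2401^3 = 7^12
Combine exponents: 7^18

7^18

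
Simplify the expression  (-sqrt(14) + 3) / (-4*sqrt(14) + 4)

Multiply numerator and denominator by 4 + 4*sqrt(14).
Denominator becomes -208; numerator becomes -44 + 8*sqrt(14).

(-2*sqrt(14) + 11)/52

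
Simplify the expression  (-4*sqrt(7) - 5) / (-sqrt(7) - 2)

Multiply numerator and denominator by -2 + sqrt(7).
Denominator becomes -3; numerator becomes -18 + 3*sqrt(7).

-sqrt(7) + 6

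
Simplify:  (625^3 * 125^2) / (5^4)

5^14

625^3 = 5^12; 125^2 = 5^6; 5^4 = 5^4
Combine exponents: 5^14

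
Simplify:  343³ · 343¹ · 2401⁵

343³ = 7^9; 343¹ = 7^3; 2401⁵ = 7^20
Combine exponents: 7^32

7^32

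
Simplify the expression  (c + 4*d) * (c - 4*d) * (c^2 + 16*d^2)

c^4 - 256*d^4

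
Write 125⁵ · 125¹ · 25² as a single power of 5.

125⁵ = 5^15; 125¹ = 5^3; 25² = 5^4
Combine exponents: 5^22

5^22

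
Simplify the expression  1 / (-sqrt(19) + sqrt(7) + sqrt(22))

(-5*sqrt(19) + 2*sqrt(22) + 17*sqrt(7) + sqrt(2926))/258

Group as (sqrt(7) + sqrt(22)) - sqrt(19); multiply by (sqrt(7) + sqrt(22)) + sqrt(19), then rationalise the remaining surd.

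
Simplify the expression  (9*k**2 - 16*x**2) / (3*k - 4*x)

3*k + 4*x

9*k**2 - 16*x**2 factors as -(-3*k + 4*x)*(3*k + 4*x).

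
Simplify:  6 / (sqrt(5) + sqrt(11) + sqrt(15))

Group as (sqrt(11) + sqrt(15)) + sqrt(5); multiply by (sqrt(11) + sqrt(15)) - sqrt(5), then rationalise the remaining surd.

(-20*sqrt(33) + 2*sqrt(15) + 18*sqrt(11) + 42*sqrt(5))/73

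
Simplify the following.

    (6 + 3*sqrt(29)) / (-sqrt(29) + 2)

(-99 - 12*sqrt(29))/25

Multiply numerator and denominator by 2 + sqrt(29).
Denominator becomes -25; numerator becomes 12*sqrt(29) + 99.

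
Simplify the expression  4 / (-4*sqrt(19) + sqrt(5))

Multiply numerator and denominator by sqrt(5) + 4*sqrt(19).
Denominator becomes -299; numerator becomes 4*sqrt(5) + 16*sqrt(19).

(-16*sqrt(19) - 4*sqrt(5))/299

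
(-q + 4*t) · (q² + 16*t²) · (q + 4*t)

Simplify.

-q⁴ + 256*t⁴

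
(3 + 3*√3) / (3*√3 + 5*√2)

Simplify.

Multiply numerator and denominator by -5*√2 + 3*√3.
Denominator becomes -23; numerator becomes -15*√6 - 15*√2 + 9*√3 + 27.

(-27 - 9*√3 + 15*√2 + 15*√6)/23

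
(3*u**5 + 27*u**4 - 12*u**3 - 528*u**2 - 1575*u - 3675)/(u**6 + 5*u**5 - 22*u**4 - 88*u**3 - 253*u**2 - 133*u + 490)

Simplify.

(3*u + 15)/(u**2 + u - 2)

Factor: 3*u**5 + 27*u**4 - 12*u**3 - 528*u**2 - 1575*u - 3675 = 3*(u + 7)*(u - 5)*(u**2 + 2*u + 7)*(u + 5);  u**6 + 5*u**5 - 22*u**4 - 88*u**3 - 253*u**2 - 133*u + 490 = (u + 2)*(u + 7)*(u - 5)*(u**2 + 2*u + 7)*(u - 1)
Cancel the common factors (u**2 + 2*u + 7), (u - 5), (u + 7).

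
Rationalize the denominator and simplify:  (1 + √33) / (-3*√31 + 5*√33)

(3*√31 + 5*√33 + 3*√1023 + 165)/546

Multiply numerator and denominator by 3*√31 + 5*√33.
Denominator becomes 546; numerator becomes 3*√31 + 5*√33 + 3*√1023 + 165.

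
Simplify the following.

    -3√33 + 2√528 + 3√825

3√33 = 3*√33; 2√528 = 8*√33; 3√825 = 15*√33
Combine: (-3 + 8 + 15)·√33 = 20*√33

20*√33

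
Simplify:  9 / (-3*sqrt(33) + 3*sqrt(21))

Multiply numerator and denominator by 3*sqrt(21) + 3*sqrt(33).
Denominator becomes -108; numerator becomes 27*sqrt(21) + 27*sqrt(33).

(-sqrt(33) - sqrt(21))/4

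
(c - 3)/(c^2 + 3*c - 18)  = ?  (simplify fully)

Factor: c^2 + 3*c - 18 = (c - 3)*(c + 6)
Cancel the common factor (c - 3).

1/(c + 6)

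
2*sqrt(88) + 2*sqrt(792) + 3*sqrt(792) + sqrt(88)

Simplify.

36*sqrt(22)

2*sqrt(88) = 4*sqrt(22); 2*sqrt(792) = 12*sqrt(22); 3*sqrt(792) = 18*sqrt(22); sqrt(88) = 2*sqrt(22)
Combine: (4 + 12 + 18 + 2)·sqrt(22) = 36*sqrt(22)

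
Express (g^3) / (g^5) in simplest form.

g^(-2)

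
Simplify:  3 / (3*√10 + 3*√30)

Multiply numerator and denominator by -3*√10 + 3*√30.
Denominator becomes 180; numerator becomes -9*√10 + 9*√30.

(-√10 + √30)/20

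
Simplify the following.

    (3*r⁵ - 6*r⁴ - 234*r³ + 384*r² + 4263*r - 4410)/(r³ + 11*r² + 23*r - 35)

3*r² - 39*r + 126

Factor: 3*r⁵ - 6*r⁴ - 234*r³ + 384*r² + 4263*r - 4410 = 3·(r + 5)·(r - 6)·(r + 7)·(r - 7)·(r - 1);  r³ + 11*r² + 23*r - 35 = (r - 1)·(r + 7)·(r + 5)
Cancel the common factors (r + 5), (r + 7), (r - 1).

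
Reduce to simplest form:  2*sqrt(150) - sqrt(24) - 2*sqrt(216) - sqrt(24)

-6*sqrt(6)

2*sqrt(150) = 10*sqrt(6); sqrt(24) = 2*sqrt(6); 2*sqrt(216) = 12*sqrt(6); sqrt(24) = 2*sqrt(6)
Combine: (10 - 2 - 12 - 2)·sqrt(6) = -6*sqrt(6)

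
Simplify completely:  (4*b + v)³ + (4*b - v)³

128*b³ + 24*b*v²

Only the even-power cross terms survive.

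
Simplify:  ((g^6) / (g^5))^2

g^2

Inside the bracket: g^1
Raise to the power 2: g^2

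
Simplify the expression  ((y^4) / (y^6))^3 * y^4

y^(-2)

Inside the bracket: (y^-2)
Raise to the power 3: (y^-6)
Multiply by y^4: add exponents.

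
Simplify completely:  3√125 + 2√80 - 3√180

5*√5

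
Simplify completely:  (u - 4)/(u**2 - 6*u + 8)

Factor: u**2 - 6*u + 8 = (u - 2)*(u - 4)
Cancel the common factor (u - 4).

1/(u - 2)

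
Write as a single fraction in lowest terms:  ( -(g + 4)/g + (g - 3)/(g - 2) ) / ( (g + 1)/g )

Numerator: -(g + 4)/g + (g - 3)/(g - 2) = (-5*g + 8)/(g^2 - 2*g)
Denominator: (g + 1)/g = (g + 1)/g
Divide: ((-5*g + 8)/(g^2 - 2*g)) · (g/(g + 1)) = (-5*g + 8)/(g^2 - g - 2)

(-5*g + 8)/(g^2 - g - 2)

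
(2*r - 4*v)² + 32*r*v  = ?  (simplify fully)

4*(r + 2*v)²

After expansion: 4*r² + 16*r*v + 16*v² — a perfect-square trinomial.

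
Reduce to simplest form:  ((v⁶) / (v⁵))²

Inside the bracket: v¹
Raise to the power 2: v²

v²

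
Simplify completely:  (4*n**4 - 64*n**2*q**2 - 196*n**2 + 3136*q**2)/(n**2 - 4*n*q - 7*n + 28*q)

Factor: 4*n**4 - 64*n**2*q**2 - 196*n**2 + 3136*q**2 = 4*(n + 7)*(n + 4*q)*(n - 4*q)*(n - 7);  n**2 - 4*n*q - 7*n + 28*q = (n - 4*q)*(n - 7)
Cancel the common factors (n - 7), (n - 4*q).

4*n**2 + 16*n*q + 28*n + 112*q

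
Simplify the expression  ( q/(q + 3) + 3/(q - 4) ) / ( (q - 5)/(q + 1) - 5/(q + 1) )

(q³ + 8*q + 9)/(q³ - 11*q² - 2*q + 120)

Numerator: q/(q + 3) + 3/(q - 4) = (q² - q + 9)/(q² - q - 12)
Denominator: (q - 5)/(q + 1) - 5/(q + 1) = (q - 10)/(q + 1)
Divide: ((q² - q + 9)/(q² - q - 12)) · ((q + 1)/(q - 10)) = (q³ + 8*q + 9)/(q³ - 11*q² - 2*q + 120)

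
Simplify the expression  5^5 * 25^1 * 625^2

5^15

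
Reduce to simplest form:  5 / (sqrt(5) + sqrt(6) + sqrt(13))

Group as (sqrt(6) + sqrt(13)) + sqrt(5); multiply by (sqrt(6) + sqrt(13)) - sqrt(5), then rationalise the remaining surd.

(-5*sqrt(390) - 5*sqrt(13) + 30*sqrt(6) + 35*sqrt(5))/58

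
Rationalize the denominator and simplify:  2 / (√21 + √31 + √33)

(-12*√2387 + 38*√33 + 46*√31 + 86*√21)/2243

Group as (√21 + √31) + √33; multiply by (√21 + √31) - √33, then rationalise the remaining surd.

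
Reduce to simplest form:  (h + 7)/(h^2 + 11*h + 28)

Factor: h^2 + 11*h + 28 = (h + 7)*(h + 4)
Cancel the common factor (h + 7).

1/(h + 4)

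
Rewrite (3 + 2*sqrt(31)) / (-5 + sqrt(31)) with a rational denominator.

(13*sqrt(31) + 77)/6

Multiply numerator and denominator by -sqrt(31) - 5.
Denominator becomes -6; numerator becomes -77 - 13*sqrt(31).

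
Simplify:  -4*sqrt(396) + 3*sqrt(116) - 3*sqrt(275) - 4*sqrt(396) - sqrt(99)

4*sqrt(396) = 24*sqrt(11); 3*sqrt(116) = 6*sqrt(29); 3*sqrt(275) = 15*sqrt(11); 4*sqrt(396) = 24*sqrt(11); sqrt(99) = 3*sqrt(11)

-66*sqrt(11) + 6*sqrt(29)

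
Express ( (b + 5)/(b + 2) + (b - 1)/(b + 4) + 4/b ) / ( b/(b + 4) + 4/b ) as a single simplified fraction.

Numerator: (b + 5)/(b + 2) + (b - 1)/(b + 4) + 4/b = (2*b³ + 14*b² + 42*b + 32)/(b³ + 6*b² + 8*b)
Denominator: b/(b + 4) + 4/b = (b² + 4*b + 16)/(b² + 4*b)
Divide: ((2*b³ + 14*b² + 42*b + 32)/(b³ + 6*b² + 8*b)) · ((b² + 4*b)/(b² + 4*b + 16)) = (2*b³ + 14*b² + 42*b + 32)/(b³ + 6*b² + 24*b + 32)

(2*b³ + 14*b² + 42*b + 32)/(b³ + 6*b² + 24*b + 32)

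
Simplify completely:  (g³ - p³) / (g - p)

g² + g*p + p²

Factor as (a-b)(a^2+ab+b^2) with a=g, b=p.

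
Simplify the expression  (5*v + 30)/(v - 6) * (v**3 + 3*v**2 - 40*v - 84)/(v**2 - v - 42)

Factor: 5*v + 30 = 5*(v + 6);  v**3 + 3*v**2 - 40*v - 84 = (v - 6)*(v + 2)*(v + 7);  v**2 - v - 42 = (v - 7)*(v + 6)
Cancel the common factors (v + 6), (v - 6).

(5*v**2 + 45*v + 70)/(v - 7)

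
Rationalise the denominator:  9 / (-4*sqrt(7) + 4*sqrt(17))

(9*sqrt(7) + 9*sqrt(17))/40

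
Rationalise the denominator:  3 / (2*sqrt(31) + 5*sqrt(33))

(-6*sqrt(31) + 15*sqrt(33))/701

Multiply numerator and denominator by -5*sqrt(33) + 2*sqrt(31).
Denominator becomes -701; numerator becomes -15*sqrt(33) + 6*sqrt(31).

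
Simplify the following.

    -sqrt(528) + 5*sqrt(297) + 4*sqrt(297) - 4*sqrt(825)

sqrt(528) = 4*sqrt(33); 5*sqrt(297) = 15*sqrt(33); 4*sqrt(297) = 12*sqrt(33); 4*sqrt(825) = 20*sqrt(33)
Combine: (-4 + 15 + 12 - 20)·sqrt(33) = 3*sqrt(33)

3*sqrt(33)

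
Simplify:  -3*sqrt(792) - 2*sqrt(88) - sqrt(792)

-28*sqrt(22)

3*sqrt(792) = 18*sqrt(22); 2*sqrt(88) = 4*sqrt(22); sqrt(792) = 6*sqrt(22)
Combine: (-18 - 4 - 6)·sqrt(22) = -28*sqrt(22)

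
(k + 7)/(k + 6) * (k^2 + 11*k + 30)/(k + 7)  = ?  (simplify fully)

Factor: k^2 + 11*k + 30 = (k + 6)*(k + 5)
Cancel the common factors (k + 6), (k + 7).

k + 5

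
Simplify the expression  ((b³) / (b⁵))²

b^(-4)

Inside the bracket: (b^-2)
Raise to the power 2: (b^-4)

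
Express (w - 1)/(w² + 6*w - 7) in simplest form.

1/(w + 7)

Factor: w² + 6*w - 7 = (w + 7)·(w - 1)
Cancel the common factor (w - 1).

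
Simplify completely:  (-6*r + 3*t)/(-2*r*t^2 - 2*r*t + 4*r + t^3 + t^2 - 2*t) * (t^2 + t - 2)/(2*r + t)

Factor: -6*r + 3*t = 3*(-2*r + t);  -2*r*t^2 - 2*r*t + 4*r + t^3 + t^2 - 2*t = (t + 2)*(-2*r + t)*(t - 1);  t^2 + t - 2 = (t - 1)*(t + 2)
Cancel the common factors (t + 2), (-2*r + t), (t - 1).

3/(2*r + t)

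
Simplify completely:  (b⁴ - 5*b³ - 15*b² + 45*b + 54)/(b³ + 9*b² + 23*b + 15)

(b² - 9*b + 18)/(b + 5)

Factor: b⁴ - 5*b³ - 15*b² + 45*b + 54 = (b - 6)·(b - 3)·(b + 3)·(b + 1);  b³ + 9*b² + 23*b + 15 = (b + 1)·(b + 3)·(b + 5)
Cancel the common factors (b + 3), (b + 1).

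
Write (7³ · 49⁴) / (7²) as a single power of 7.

7³ = 7^3; 49⁴ = 7^8; 7² = 7^2
Combine exponents: 7^9

7^9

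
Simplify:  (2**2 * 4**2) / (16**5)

2**2 = 2**2; 4**2 = 2**4; 16**5 = 2**20
Combine exponents: 2**(-14)

2**(-14)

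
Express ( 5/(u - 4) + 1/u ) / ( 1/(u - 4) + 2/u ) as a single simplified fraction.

(6*u - 4)/(3*u - 8)

Numerator: 5/(u - 4) + 1/u = (6*u - 4)/(u^2 - 4*u)
Denominator: 1/(u - 4) + 2/u = (3*u - 8)/(u^2 - 4*u)
Divide: ((6*u - 4)/(u^2 - 4*u)) · ((u^2 - 4*u)/(3*u - 8)) = (6*u - 4)/(3*u - 8)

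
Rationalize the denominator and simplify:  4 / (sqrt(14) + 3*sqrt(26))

Multiply numerator and denominator by -3*sqrt(26) + sqrt(14).
Denominator becomes -220; numerator becomes -12*sqrt(26) + 4*sqrt(14).

(-sqrt(14) + 3*sqrt(26))/55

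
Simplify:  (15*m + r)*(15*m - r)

225*m**2 - r**2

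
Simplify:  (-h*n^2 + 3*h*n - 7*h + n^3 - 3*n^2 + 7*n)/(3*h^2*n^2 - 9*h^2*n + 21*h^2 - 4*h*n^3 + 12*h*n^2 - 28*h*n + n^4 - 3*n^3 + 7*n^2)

-1/(3*h - n)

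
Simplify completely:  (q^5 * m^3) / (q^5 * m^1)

Quotient: m^2

m^2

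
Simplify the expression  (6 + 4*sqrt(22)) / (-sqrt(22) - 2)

(-38 + sqrt(22))/9

Multiply numerator and denominator by -2 + sqrt(22).
Denominator becomes -18; numerator becomes -2*sqrt(22) + 76.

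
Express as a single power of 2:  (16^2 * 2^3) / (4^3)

2^5

16^2 = 2^8; 2^3 = 2^3; 4^3 = 2^6
Combine exponents: 2^5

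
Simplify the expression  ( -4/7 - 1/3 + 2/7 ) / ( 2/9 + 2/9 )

-39/28

Numerator: -4/7 - 1/3 + 2/7 = -13/21
Denominator: 2/9 + 2/9 = 4/9
Divide: (-13/21) · (9/4) = -39/28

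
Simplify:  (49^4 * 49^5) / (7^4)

7^14

49^4 = 7^8; 49^5 = 7^10; 7^4 = 7^4
Combine exponents: 7^14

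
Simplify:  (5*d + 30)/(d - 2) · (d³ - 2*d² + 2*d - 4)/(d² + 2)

Factor: 5*d + 30 = 5·(d + 6);  d³ - 2*d² + 2*d - 4 = (d² + 2)·(d - 2)
Cancel the common factors (d² + 2), (d - 2).

5*d + 30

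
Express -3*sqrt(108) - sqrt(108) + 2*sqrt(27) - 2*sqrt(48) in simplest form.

-26*sqrt(3)

3*sqrt(108) = 18*sqrt(3); sqrt(108) = 6*sqrt(3); 2*sqrt(27) = 6*sqrt(3); 2*sqrt(48) = 8*sqrt(3)
Combine: (-18 - 6 + 6 - 8)·sqrt(3) = -26*sqrt(3)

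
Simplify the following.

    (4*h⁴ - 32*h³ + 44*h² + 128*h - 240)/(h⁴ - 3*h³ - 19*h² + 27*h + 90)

Factor: 4*h⁴ - 32*h³ + 44*h² + 128*h - 240 = 4·(h - 5)·(h - 3)·(h + 2)·(h - 2);  h⁴ - 3*h³ - 19*h² + 27*h + 90 = (h - 5)·(h + 2)·(h + 3)·(h - 3)
Cancel the common factors (h - 5), (h - 3), (h + 2).

(4*h - 8)/(h + 3)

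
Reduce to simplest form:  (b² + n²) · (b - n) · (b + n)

b⁴ - n⁴

(b+n)(b-n) = b² - n²; continue pairing.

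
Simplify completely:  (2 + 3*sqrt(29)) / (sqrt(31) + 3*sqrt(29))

(-3*sqrt(899) - 2*sqrt(31) + 6*sqrt(29) + 261)/230

Multiply numerator and denominator by -sqrt(31) + 3*sqrt(29).
Denominator becomes 230; numerator becomes -3*sqrt(899) - 2*sqrt(31) + 6*sqrt(29) + 261.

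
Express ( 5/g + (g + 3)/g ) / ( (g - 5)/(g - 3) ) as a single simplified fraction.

(g^2 + 5*g - 24)/(g^2 - 5*g)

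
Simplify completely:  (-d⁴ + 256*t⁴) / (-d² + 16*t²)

-d⁴ + 256*t⁴ factors as (-d + 4*t)*(d + 4*t)*(d² + 16*t²).

d² + 16*t²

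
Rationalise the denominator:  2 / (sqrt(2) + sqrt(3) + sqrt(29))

Group as (sqrt(2) + sqrt(3)) + sqrt(29); multiply by (sqrt(2) + sqrt(3)) - sqrt(29), then rationalise the remaining surd.

(-14*sqrt(3) - 15*sqrt(2) + sqrt(174) + 12*sqrt(29))/138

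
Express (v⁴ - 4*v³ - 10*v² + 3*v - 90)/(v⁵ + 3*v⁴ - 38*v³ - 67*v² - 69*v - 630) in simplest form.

Factor: v⁴ - 4*v³ - 10*v² + 3*v - 90 = (v - 6)·(v + 3)·(v² - v + 5);  v⁵ + 3*v⁴ - 38*v³ - 67*v² - 69*v - 630 = (v + 3)·(v + 7)·(v² - v + 5)·(v - 6)
Cancel the common factors (v² - v + 5), (v + 3), (v - 6).

1/(v + 7)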